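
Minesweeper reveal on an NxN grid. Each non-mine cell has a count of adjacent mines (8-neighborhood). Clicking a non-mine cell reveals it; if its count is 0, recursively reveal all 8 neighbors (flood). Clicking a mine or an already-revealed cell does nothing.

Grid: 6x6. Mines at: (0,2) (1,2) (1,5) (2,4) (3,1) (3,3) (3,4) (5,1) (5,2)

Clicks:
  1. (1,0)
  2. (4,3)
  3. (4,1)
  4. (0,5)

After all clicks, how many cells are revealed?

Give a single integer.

Answer: 9

Derivation:
Click 1 (1,0) count=0: revealed 6 new [(0,0) (0,1) (1,0) (1,1) (2,0) (2,1)] -> total=6
Click 2 (4,3) count=3: revealed 1 new [(4,3)] -> total=7
Click 3 (4,1) count=3: revealed 1 new [(4,1)] -> total=8
Click 4 (0,5) count=1: revealed 1 new [(0,5)] -> total=9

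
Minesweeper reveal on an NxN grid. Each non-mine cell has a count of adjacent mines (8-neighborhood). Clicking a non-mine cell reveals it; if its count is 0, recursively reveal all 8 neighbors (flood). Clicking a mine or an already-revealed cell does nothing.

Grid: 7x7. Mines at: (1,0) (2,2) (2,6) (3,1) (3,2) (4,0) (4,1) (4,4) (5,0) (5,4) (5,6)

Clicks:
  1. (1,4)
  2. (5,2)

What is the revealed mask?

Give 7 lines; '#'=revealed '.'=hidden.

Answer: .######
.######
...###.
...###.
.......
..#....
.......

Derivation:
Click 1 (1,4) count=0: revealed 18 new [(0,1) (0,2) (0,3) (0,4) (0,5) (0,6) (1,1) (1,2) (1,3) (1,4) (1,5) (1,6) (2,3) (2,4) (2,5) (3,3) (3,4) (3,5)] -> total=18
Click 2 (5,2) count=1: revealed 1 new [(5,2)] -> total=19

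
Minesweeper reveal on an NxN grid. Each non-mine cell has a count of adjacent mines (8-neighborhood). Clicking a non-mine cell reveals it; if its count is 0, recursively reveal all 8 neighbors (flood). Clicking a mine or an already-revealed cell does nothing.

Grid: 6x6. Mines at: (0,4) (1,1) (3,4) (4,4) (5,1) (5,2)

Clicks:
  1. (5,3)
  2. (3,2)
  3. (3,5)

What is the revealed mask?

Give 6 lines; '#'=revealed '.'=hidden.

Answer: ......
......
####..
####.#
####..
...#..

Derivation:
Click 1 (5,3) count=2: revealed 1 new [(5,3)] -> total=1
Click 2 (3,2) count=0: revealed 12 new [(2,0) (2,1) (2,2) (2,3) (3,0) (3,1) (3,2) (3,3) (4,0) (4,1) (4,2) (4,3)] -> total=13
Click 3 (3,5) count=2: revealed 1 new [(3,5)] -> total=14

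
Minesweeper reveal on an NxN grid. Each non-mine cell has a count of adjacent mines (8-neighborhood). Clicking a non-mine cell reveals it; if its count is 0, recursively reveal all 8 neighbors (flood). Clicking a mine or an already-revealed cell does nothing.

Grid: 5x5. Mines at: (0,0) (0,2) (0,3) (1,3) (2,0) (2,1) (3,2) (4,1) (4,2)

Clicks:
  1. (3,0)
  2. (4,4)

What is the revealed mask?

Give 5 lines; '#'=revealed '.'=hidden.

Click 1 (3,0) count=3: revealed 1 new [(3,0)] -> total=1
Click 2 (4,4) count=0: revealed 6 new [(2,3) (2,4) (3,3) (3,4) (4,3) (4,4)] -> total=7

Answer: .....
.....
...##
#..##
...##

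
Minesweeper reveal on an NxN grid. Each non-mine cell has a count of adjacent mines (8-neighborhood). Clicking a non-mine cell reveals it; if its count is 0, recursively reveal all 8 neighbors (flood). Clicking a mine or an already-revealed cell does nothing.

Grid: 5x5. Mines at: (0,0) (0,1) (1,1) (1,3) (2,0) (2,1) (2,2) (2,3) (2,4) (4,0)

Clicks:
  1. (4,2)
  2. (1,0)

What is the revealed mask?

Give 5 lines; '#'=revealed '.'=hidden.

Click 1 (4,2) count=0: revealed 8 new [(3,1) (3,2) (3,3) (3,4) (4,1) (4,2) (4,3) (4,4)] -> total=8
Click 2 (1,0) count=5: revealed 1 new [(1,0)] -> total=9

Answer: .....
#....
.....
.####
.####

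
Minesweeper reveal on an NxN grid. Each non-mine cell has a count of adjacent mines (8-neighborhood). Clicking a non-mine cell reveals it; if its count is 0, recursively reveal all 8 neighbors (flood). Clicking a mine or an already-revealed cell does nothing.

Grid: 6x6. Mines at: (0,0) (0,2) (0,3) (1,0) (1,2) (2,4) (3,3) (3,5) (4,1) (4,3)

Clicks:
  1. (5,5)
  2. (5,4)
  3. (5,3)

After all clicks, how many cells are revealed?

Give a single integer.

Answer: 5

Derivation:
Click 1 (5,5) count=0: revealed 4 new [(4,4) (4,5) (5,4) (5,5)] -> total=4
Click 2 (5,4) count=1: revealed 0 new [(none)] -> total=4
Click 3 (5,3) count=1: revealed 1 new [(5,3)] -> total=5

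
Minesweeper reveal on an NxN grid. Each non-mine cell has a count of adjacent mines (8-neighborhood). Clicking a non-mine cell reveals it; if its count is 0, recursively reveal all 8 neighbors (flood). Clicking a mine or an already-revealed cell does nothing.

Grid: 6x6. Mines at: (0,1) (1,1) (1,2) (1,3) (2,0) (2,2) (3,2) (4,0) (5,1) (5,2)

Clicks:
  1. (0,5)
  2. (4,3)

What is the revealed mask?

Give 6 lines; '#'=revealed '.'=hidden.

Answer: ....##
....##
...###
...###
...###
...###

Derivation:
Click 1 (0,5) count=0: revealed 16 new [(0,4) (0,5) (1,4) (1,5) (2,3) (2,4) (2,5) (3,3) (3,4) (3,5) (4,3) (4,4) (4,5) (5,3) (5,4) (5,5)] -> total=16
Click 2 (4,3) count=2: revealed 0 new [(none)] -> total=16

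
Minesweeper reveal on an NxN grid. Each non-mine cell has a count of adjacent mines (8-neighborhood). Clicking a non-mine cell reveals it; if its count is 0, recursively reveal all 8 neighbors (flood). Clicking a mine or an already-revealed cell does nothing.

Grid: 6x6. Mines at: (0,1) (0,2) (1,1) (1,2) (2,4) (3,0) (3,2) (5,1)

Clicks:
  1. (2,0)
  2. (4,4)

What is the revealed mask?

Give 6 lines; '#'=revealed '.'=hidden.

Answer: ......
......
#.....
...###
..####
..####

Derivation:
Click 1 (2,0) count=2: revealed 1 new [(2,0)] -> total=1
Click 2 (4,4) count=0: revealed 11 new [(3,3) (3,4) (3,5) (4,2) (4,3) (4,4) (4,5) (5,2) (5,3) (5,4) (5,5)] -> total=12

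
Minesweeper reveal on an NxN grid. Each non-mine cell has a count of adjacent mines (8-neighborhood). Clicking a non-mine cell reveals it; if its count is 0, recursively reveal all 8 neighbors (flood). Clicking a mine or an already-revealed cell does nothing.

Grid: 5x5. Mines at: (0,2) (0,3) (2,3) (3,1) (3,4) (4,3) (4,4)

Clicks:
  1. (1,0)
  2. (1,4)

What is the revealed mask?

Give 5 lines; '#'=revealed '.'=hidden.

Answer: ##...
##..#
##...
.....
.....

Derivation:
Click 1 (1,0) count=0: revealed 6 new [(0,0) (0,1) (1,0) (1,1) (2,0) (2,1)] -> total=6
Click 2 (1,4) count=2: revealed 1 new [(1,4)] -> total=7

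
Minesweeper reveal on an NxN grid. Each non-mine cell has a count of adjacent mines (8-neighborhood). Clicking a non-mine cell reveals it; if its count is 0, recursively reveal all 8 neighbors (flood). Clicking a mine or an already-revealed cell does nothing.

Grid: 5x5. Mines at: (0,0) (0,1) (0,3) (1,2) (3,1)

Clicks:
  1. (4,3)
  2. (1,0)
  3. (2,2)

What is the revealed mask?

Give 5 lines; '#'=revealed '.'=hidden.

Click 1 (4,3) count=0: revealed 11 new [(1,3) (1,4) (2,2) (2,3) (2,4) (3,2) (3,3) (3,4) (4,2) (4,3) (4,4)] -> total=11
Click 2 (1,0) count=2: revealed 1 new [(1,0)] -> total=12
Click 3 (2,2) count=2: revealed 0 new [(none)] -> total=12

Answer: .....
#..##
..###
..###
..###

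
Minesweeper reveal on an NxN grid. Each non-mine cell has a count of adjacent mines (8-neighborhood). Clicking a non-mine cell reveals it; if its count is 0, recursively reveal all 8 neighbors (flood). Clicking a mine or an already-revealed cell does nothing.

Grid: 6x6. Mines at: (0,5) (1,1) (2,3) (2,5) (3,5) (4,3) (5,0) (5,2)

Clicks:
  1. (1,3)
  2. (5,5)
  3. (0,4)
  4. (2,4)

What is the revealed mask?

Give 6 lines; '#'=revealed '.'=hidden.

Click 1 (1,3) count=1: revealed 1 new [(1,3)] -> total=1
Click 2 (5,5) count=0: revealed 4 new [(4,4) (4,5) (5,4) (5,5)] -> total=5
Click 3 (0,4) count=1: revealed 1 new [(0,4)] -> total=6
Click 4 (2,4) count=3: revealed 1 new [(2,4)] -> total=7

Answer: ....#.
...#..
....#.
......
....##
....##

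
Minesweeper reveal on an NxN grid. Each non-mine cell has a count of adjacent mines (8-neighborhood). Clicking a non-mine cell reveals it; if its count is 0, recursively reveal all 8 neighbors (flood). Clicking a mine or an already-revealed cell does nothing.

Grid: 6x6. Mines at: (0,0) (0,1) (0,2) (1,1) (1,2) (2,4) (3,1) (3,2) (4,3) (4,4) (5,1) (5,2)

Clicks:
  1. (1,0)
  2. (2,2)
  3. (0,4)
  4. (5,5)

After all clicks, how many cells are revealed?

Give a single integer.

Answer: 9

Derivation:
Click 1 (1,0) count=3: revealed 1 new [(1,0)] -> total=1
Click 2 (2,2) count=4: revealed 1 new [(2,2)] -> total=2
Click 3 (0,4) count=0: revealed 6 new [(0,3) (0,4) (0,5) (1,3) (1,4) (1,5)] -> total=8
Click 4 (5,5) count=1: revealed 1 new [(5,5)] -> total=9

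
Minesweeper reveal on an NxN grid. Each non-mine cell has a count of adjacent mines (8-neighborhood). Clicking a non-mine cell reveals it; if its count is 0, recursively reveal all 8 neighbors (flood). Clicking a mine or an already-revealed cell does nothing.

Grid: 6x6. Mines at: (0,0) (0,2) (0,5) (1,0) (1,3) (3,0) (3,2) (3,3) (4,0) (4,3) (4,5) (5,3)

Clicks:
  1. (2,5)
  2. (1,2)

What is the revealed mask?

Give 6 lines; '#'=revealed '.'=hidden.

Answer: ......
..#.##
....##
....##
......
......

Derivation:
Click 1 (2,5) count=0: revealed 6 new [(1,4) (1,5) (2,4) (2,5) (3,4) (3,5)] -> total=6
Click 2 (1,2) count=2: revealed 1 new [(1,2)] -> total=7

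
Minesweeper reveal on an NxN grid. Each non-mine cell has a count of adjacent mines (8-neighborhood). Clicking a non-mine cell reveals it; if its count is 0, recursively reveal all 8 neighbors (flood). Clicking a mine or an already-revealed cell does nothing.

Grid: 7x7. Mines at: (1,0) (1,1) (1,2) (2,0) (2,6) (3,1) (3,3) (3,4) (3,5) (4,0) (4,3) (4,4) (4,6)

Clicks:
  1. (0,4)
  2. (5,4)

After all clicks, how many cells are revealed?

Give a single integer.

Answer: 12

Derivation:
Click 1 (0,4) count=0: revealed 11 new [(0,3) (0,4) (0,5) (0,6) (1,3) (1,4) (1,5) (1,6) (2,3) (2,4) (2,5)] -> total=11
Click 2 (5,4) count=2: revealed 1 new [(5,4)] -> total=12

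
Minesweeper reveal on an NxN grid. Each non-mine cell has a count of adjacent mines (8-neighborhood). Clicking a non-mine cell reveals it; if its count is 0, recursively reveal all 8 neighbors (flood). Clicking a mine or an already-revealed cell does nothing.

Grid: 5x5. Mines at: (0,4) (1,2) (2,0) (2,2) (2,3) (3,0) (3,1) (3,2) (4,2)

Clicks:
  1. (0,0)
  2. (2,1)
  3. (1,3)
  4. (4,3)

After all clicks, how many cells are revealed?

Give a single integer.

Click 1 (0,0) count=0: revealed 4 new [(0,0) (0,1) (1,0) (1,1)] -> total=4
Click 2 (2,1) count=6: revealed 1 new [(2,1)] -> total=5
Click 3 (1,3) count=4: revealed 1 new [(1,3)] -> total=6
Click 4 (4,3) count=2: revealed 1 new [(4,3)] -> total=7

Answer: 7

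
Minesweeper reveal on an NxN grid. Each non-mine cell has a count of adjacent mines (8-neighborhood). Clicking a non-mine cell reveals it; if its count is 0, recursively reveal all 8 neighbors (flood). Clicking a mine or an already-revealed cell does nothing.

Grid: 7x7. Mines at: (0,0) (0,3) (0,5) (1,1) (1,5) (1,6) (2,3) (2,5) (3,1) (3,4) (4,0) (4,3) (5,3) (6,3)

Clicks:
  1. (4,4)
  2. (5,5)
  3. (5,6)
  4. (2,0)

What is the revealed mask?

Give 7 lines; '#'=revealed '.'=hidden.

Answer: .......
.......
#......
.....##
....###
....###
....###

Derivation:
Click 1 (4,4) count=3: revealed 1 new [(4,4)] -> total=1
Click 2 (5,5) count=0: revealed 10 new [(3,5) (3,6) (4,5) (4,6) (5,4) (5,5) (5,6) (6,4) (6,5) (6,6)] -> total=11
Click 3 (5,6) count=0: revealed 0 new [(none)] -> total=11
Click 4 (2,0) count=2: revealed 1 new [(2,0)] -> total=12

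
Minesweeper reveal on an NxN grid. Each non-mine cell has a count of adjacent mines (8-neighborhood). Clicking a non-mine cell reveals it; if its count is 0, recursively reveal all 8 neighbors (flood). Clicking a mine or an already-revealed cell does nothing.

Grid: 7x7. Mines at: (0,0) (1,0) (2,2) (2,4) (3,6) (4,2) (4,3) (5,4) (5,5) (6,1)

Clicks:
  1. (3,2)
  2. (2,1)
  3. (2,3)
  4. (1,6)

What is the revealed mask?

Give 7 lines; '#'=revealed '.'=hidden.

Answer: .######
.######
.#.#.##
..#....
.......
.......
.......

Derivation:
Click 1 (3,2) count=3: revealed 1 new [(3,2)] -> total=1
Click 2 (2,1) count=2: revealed 1 new [(2,1)] -> total=2
Click 3 (2,3) count=2: revealed 1 new [(2,3)] -> total=3
Click 4 (1,6) count=0: revealed 14 new [(0,1) (0,2) (0,3) (0,4) (0,5) (0,6) (1,1) (1,2) (1,3) (1,4) (1,5) (1,6) (2,5) (2,6)] -> total=17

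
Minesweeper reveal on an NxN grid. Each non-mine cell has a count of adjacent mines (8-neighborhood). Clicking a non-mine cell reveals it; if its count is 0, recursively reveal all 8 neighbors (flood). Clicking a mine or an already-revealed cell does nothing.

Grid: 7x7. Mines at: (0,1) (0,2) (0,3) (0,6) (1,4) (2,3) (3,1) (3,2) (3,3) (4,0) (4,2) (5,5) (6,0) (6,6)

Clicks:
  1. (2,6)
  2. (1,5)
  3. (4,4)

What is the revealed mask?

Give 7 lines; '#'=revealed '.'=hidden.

Click 1 (2,6) count=0: revealed 11 new [(1,5) (1,6) (2,4) (2,5) (2,6) (3,4) (3,5) (3,6) (4,4) (4,5) (4,6)] -> total=11
Click 2 (1,5) count=2: revealed 0 new [(none)] -> total=11
Click 3 (4,4) count=2: revealed 0 new [(none)] -> total=11

Answer: .......
.....##
....###
....###
....###
.......
.......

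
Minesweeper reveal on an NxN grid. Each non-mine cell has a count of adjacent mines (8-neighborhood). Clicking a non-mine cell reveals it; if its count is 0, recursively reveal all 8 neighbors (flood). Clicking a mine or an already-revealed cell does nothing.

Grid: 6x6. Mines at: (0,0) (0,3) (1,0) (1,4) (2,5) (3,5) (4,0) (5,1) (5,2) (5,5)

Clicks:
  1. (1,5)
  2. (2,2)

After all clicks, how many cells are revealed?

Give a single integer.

Click 1 (1,5) count=2: revealed 1 new [(1,5)] -> total=1
Click 2 (2,2) count=0: revealed 15 new [(1,1) (1,2) (1,3) (2,1) (2,2) (2,3) (2,4) (3,1) (3,2) (3,3) (3,4) (4,1) (4,2) (4,3) (4,4)] -> total=16

Answer: 16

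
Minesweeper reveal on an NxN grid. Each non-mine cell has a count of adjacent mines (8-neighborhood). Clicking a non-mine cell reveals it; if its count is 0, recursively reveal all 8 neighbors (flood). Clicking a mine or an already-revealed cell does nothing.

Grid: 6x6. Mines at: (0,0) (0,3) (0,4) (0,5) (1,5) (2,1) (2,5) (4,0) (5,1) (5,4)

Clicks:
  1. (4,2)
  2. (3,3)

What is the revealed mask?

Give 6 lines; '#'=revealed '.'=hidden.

Answer: ......
..###.
..###.
..###.
..###.
......

Derivation:
Click 1 (4,2) count=1: revealed 1 new [(4,2)] -> total=1
Click 2 (3,3) count=0: revealed 11 new [(1,2) (1,3) (1,4) (2,2) (2,3) (2,4) (3,2) (3,3) (3,4) (4,3) (4,4)] -> total=12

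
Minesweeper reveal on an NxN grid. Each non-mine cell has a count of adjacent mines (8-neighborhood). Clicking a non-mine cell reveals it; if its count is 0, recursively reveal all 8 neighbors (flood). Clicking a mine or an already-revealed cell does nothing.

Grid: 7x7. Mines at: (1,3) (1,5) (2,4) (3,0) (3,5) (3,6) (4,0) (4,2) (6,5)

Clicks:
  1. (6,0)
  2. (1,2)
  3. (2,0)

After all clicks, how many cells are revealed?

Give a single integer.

Click 1 (6,0) count=0: revealed 10 new [(5,0) (5,1) (5,2) (5,3) (5,4) (6,0) (6,1) (6,2) (6,3) (6,4)] -> total=10
Click 2 (1,2) count=1: revealed 1 new [(1,2)] -> total=11
Click 3 (2,0) count=1: revealed 1 new [(2,0)] -> total=12

Answer: 12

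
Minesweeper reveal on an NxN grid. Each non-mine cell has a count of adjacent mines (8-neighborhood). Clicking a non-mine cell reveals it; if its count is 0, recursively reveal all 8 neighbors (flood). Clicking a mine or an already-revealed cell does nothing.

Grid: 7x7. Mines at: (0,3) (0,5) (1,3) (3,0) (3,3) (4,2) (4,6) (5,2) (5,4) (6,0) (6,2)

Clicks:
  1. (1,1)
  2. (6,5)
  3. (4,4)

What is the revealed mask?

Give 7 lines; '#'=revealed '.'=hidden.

Answer: ###....
###....
###....
.......
....#..
.......
.....#.

Derivation:
Click 1 (1,1) count=0: revealed 9 new [(0,0) (0,1) (0,2) (1,0) (1,1) (1,2) (2,0) (2,1) (2,2)] -> total=9
Click 2 (6,5) count=1: revealed 1 new [(6,5)] -> total=10
Click 3 (4,4) count=2: revealed 1 new [(4,4)] -> total=11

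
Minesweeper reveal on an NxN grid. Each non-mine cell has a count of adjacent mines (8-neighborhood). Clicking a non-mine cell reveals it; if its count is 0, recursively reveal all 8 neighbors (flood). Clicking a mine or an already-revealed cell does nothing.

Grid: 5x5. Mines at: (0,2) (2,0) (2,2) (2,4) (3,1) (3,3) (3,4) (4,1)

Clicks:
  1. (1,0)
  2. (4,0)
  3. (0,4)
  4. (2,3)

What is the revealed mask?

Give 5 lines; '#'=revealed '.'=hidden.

Answer: ...##
#..##
...#.
.....
#....

Derivation:
Click 1 (1,0) count=1: revealed 1 new [(1,0)] -> total=1
Click 2 (4,0) count=2: revealed 1 new [(4,0)] -> total=2
Click 3 (0,4) count=0: revealed 4 new [(0,3) (0,4) (1,3) (1,4)] -> total=6
Click 4 (2,3) count=4: revealed 1 new [(2,3)] -> total=7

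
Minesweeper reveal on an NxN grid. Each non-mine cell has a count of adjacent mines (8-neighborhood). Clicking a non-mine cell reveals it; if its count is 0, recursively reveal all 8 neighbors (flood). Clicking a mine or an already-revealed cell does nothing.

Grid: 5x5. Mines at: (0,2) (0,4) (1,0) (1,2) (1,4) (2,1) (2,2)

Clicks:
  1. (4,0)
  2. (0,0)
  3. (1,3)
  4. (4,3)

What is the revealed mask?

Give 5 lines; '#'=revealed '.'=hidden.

Answer: #....
...#.
...##
#####
#####

Derivation:
Click 1 (4,0) count=0: revealed 12 new [(2,3) (2,4) (3,0) (3,1) (3,2) (3,3) (3,4) (4,0) (4,1) (4,2) (4,3) (4,4)] -> total=12
Click 2 (0,0) count=1: revealed 1 new [(0,0)] -> total=13
Click 3 (1,3) count=5: revealed 1 new [(1,3)] -> total=14
Click 4 (4,3) count=0: revealed 0 new [(none)] -> total=14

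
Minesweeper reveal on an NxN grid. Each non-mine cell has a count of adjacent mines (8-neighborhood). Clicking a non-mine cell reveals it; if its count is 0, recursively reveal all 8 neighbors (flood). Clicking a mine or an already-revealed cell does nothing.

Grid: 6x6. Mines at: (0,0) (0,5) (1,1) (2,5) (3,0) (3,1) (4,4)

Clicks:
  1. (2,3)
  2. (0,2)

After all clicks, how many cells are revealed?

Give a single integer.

Click 1 (2,3) count=0: revealed 12 new [(0,2) (0,3) (0,4) (1,2) (1,3) (1,4) (2,2) (2,3) (2,4) (3,2) (3,3) (3,4)] -> total=12
Click 2 (0,2) count=1: revealed 0 new [(none)] -> total=12

Answer: 12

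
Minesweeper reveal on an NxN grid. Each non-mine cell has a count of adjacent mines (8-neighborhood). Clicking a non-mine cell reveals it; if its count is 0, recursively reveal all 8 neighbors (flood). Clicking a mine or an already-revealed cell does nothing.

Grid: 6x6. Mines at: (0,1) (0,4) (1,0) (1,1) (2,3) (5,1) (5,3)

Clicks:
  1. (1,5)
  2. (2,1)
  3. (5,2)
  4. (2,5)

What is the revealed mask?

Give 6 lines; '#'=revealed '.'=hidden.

Answer: ......
....##
.#..##
....##
....##
..#.##

Derivation:
Click 1 (1,5) count=1: revealed 1 new [(1,5)] -> total=1
Click 2 (2,1) count=2: revealed 1 new [(2,1)] -> total=2
Click 3 (5,2) count=2: revealed 1 new [(5,2)] -> total=3
Click 4 (2,5) count=0: revealed 9 new [(1,4) (2,4) (2,5) (3,4) (3,5) (4,4) (4,5) (5,4) (5,5)] -> total=12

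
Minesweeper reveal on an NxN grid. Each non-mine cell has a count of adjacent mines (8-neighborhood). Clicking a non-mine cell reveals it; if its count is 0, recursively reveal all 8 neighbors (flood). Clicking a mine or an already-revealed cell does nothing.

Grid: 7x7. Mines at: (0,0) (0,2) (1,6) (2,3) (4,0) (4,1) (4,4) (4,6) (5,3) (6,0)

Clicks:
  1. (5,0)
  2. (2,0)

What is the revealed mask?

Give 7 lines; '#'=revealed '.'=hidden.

Answer: .......
###....
###....
###....
.......
#......
.......

Derivation:
Click 1 (5,0) count=3: revealed 1 new [(5,0)] -> total=1
Click 2 (2,0) count=0: revealed 9 new [(1,0) (1,1) (1,2) (2,0) (2,1) (2,2) (3,0) (3,1) (3,2)] -> total=10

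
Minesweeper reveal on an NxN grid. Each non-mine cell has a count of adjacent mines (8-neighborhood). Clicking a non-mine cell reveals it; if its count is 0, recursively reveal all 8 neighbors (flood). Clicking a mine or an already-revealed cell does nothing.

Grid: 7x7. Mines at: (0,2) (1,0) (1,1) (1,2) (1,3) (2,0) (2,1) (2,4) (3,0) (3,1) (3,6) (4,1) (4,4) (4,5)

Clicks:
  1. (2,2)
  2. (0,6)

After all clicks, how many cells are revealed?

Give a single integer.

Answer: 9

Derivation:
Click 1 (2,2) count=5: revealed 1 new [(2,2)] -> total=1
Click 2 (0,6) count=0: revealed 8 new [(0,4) (0,5) (0,6) (1,4) (1,5) (1,6) (2,5) (2,6)] -> total=9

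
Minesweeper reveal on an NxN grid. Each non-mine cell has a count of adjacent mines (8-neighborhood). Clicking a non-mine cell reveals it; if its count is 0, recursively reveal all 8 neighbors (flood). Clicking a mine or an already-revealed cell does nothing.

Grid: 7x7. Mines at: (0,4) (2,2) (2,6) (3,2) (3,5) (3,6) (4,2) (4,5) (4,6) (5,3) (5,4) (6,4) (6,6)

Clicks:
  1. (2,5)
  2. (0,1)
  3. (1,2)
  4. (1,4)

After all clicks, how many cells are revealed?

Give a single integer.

Answer: 22

Derivation:
Click 1 (2,5) count=3: revealed 1 new [(2,5)] -> total=1
Click 2 (0,1) count=0: revealed 20 new [(0,0) (0,1) (0,2) (0,3) (1,0) (1,1) (1,2) (1,3) (2,0) (2,1) (3,0) (3,1) (4,0) (4,1) (5,0) (5,1) (5,2) (6,0) (6,1) (6,2)] -> total=21
Click 3 (1,2) count=1: revealed 0 new [(none)] -> total=21
Click 4 (1,4) count=1: revealed 1 new [(1,4)] -> total=22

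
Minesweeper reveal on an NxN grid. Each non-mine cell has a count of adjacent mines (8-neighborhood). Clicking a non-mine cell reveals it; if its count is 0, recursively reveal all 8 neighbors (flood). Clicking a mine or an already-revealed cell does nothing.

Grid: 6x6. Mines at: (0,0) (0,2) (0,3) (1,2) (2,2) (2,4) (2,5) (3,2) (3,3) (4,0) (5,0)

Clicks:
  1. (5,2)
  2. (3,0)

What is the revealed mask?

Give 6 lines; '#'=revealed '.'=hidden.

Answer: ......
......
......
#...##
.#####
.#####

Derivation:
Click 1 (5,2) count=0: revealed 12 new [(3,4) (3,5) (4,1) (4,2) (4,3) (4,4) (4,5) (5,1) (5,2) (5,3) (5,4) (5,5)] -> total=12
Click 2 (3,0) count=1: revealed 1 new [(3,0)] -> total=13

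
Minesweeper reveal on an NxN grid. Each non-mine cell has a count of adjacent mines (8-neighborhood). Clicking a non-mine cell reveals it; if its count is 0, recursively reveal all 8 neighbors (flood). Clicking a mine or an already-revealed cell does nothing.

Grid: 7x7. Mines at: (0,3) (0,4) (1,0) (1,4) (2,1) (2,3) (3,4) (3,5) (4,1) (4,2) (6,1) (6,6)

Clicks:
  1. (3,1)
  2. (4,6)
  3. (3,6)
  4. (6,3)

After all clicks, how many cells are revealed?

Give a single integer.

Click 1 (3,1) count=3: revealed 1 new [(3,1)] -> total=1
Click 2 (4,6) count=1: revealed 1 new [(4,6)] -> total=2
Click 3 (3,6) count=1: revealed 1 new [(3,6)] -> total=3
Click 4 (6,3) count=0: revealed 11 new [(4,3) (4,4) (4,5) (5,2) (5,3) (5,4) (5,5) (6,2) (6,3) (6,4) (6,5)] -> total=14

Answer: 14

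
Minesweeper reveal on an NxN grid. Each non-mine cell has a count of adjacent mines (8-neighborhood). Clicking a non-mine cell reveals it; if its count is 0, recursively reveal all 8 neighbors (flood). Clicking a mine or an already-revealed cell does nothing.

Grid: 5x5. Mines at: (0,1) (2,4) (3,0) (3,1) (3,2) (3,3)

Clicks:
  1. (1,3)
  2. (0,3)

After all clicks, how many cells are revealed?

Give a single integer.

Answer: 6

Derivation:
Click 1 (1,3) count=1: revealed 1 new [(1,3)] -> total=1
Click 2 (0,3) count=0: revealed 5 new [(0,2) (0,3) (0,4) (1,2) (1,4)] -> total=6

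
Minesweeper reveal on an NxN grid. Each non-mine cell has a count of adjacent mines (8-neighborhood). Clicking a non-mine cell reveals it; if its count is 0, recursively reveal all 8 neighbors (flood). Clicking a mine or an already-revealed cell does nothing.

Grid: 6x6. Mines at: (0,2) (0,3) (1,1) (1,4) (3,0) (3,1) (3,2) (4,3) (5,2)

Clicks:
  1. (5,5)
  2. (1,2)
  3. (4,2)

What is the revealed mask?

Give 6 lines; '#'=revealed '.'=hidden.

Answer: ......
..#...
....##
....##
..#.##
....##

Derivation:
Click 1 (5,5) count=0: revealed 8 new [(2,4) (2,5) (3,4) (3,5) (4,4) (4,5) (5,4) (5,5)] -> total=8
Click 2 (1,2) count=3: revealed 1 new [(1,2)] -> total=9
Click 3 (4,2) count=4: revealed 1 new [(4,2)] -> total=10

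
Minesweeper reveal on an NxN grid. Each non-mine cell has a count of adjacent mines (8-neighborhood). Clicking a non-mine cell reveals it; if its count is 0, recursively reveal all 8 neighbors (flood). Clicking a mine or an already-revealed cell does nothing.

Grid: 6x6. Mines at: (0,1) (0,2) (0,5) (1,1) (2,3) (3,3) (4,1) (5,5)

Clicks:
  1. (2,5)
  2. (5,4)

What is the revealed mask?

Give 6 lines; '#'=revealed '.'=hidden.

Answer: ......
....##
....##
....##
....##
....#.

Derivation:
Click 1 (2,5) count=0: revealed 8 new [(1,4) (1,5) (2,4) (2,5) (3,4) (3,5) (4,4) (4,5)] -> total=8
Click 2 (5,4) count=1: revealed 1 new [(5,4)] -> total=9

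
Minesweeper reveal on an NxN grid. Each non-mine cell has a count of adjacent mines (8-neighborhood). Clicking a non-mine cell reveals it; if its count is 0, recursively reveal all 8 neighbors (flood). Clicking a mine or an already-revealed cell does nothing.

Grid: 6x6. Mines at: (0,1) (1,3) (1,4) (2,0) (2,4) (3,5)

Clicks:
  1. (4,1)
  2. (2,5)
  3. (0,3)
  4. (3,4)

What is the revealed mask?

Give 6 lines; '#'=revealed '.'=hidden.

Click 1 (4,1) count=0: revealed 20 new [(2,1) (2,2) (2,3) (3,0) (3,1) (3,2) (3,3) (3,4) (4,0) (4,1) (4,2) (4,3) (4,4) (4,5) (5,0) (5,1) (5,2) (5,3) (5,4) (5,5)] -> total=20
Click 2 (2,5) count=3: revealed 1 new [(2,5)] -> total=21
Click 3 (0,3) count=2: revealed 1 new [(0,3)] -> total=22
Click 4 (3,4) count=2: revealed 0 new [(none)] -> total=22

Answer: ...#..
......
.###.#
#####.
######
######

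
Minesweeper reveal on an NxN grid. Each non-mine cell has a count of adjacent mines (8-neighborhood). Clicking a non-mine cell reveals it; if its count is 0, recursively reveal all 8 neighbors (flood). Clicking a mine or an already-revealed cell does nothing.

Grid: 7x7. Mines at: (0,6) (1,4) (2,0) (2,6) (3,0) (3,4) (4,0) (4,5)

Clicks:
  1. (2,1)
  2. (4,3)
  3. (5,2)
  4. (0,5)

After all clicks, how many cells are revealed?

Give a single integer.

Click 1 (2,1) count=2: revealed 1 new [(2,1)] -> total=1
Click 2 (4,3) count=1: revealed 1 new [(4,3)] -> total=2
Click 3 (5,2) count=0: revealed 30 new [(0,0) (0,1) (0,2) (0,3) (1,0) (1,1) (1,2) (1,3) (2,2) (2,3) (3,1) (3,2) (3,3) (4,1) (4,2) (4,4) (5,0) (5,1) (5,2) (5,3) (5,4) (5,5) (5,6) (6,0) (6,1) (6,2) (6,3) (6,4) (6,5) (6,6)] -> total=32
Click 4 (0,5) count=2: revealed 1 new [(0,5)] -> total=33

Answer: 33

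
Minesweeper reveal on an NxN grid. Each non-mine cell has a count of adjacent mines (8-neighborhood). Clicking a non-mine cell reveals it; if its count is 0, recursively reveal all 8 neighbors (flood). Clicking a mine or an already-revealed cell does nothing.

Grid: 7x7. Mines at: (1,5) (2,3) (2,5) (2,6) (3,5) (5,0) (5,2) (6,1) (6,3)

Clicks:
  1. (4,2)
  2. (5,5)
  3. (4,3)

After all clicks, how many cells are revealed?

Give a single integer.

Click 1 (4,2) count=1: revealed 1 new [(4,2)] -> total=1
Click 2 (5,5) count=0: revealed 9 new [(4,4) (4,5) (4,6) (5,4) (5,5) (5,6) (6,4) (6,5) (6,6)] -> total=10
Click 3 (4,3) count=1: revealed 1 new [(4,3)] -> total=11

Answer: 11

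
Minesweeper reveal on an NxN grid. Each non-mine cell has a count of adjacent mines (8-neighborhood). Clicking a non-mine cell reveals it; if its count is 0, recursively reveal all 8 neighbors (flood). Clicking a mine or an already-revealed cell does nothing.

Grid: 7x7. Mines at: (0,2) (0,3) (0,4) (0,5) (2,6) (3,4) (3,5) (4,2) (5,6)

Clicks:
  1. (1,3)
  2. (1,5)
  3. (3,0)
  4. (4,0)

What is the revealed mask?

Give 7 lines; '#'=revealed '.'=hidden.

Answer: ##.....
####.#.
####...
####...
##.###.
######.
######.

Derivation:
Click 1 (1,3) count=3: revealed 1 new [(1,3)] -> total=1
Click 2 (1,5) count=3: revealed 1 new [(1,5)] -> total=2
Click 3 (3,0) count=0: revealed 30 new [(0,0) (0,1) (1,0) (1,1) (1,2) (2,0) (2,1) (2,2) (2,3) (3,0) (3,1) (3,2) (3,3) (4,0) (4,1) (4,3) (4,4) (4,5) (5,0) (5,1) (5,2) (5,3) (5,4) (5,5) (6,0) (6,1) (6,2) (6,3) (6,4) (6,5)] -> total=32
Click 4 (4,0) count=0: revealed 0 new [(none)] -> total=32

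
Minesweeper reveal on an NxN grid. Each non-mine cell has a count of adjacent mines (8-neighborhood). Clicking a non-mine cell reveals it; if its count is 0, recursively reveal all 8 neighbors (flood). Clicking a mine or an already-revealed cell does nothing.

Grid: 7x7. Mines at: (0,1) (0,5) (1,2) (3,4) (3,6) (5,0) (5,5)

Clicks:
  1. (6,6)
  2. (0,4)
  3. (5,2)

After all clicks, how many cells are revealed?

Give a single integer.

Click 1 (6,6) count=1: revealed 1 new [(6,6)] -> total=1
Click 2 (0,4) count=1: revealed 1 new [(0,4)] -> total=2
Click 3 (5,2) count=0: revealed 23 new [(1,0) (1,1) (2,0) (2,1) (2,2) (2,3) (3,0) (3,1) (3,2) (3,3) (4,0) (4,1) (4,2) (4,3) (4,4) (5,1) (5,2) (5,3) (5,4) (6,1) (6,2) (6,3) (6,4)] -> total=25

Answer: 25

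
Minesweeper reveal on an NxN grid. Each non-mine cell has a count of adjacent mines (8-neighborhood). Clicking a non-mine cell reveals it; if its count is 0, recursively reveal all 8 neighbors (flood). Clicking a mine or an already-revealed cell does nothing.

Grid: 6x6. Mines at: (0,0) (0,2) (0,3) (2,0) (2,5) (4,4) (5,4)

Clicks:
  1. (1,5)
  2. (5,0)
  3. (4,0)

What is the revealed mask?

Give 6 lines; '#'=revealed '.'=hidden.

Answer: ......
.#####
.####.
#####.
####..
####..

Derivation:
Click 1 (1,5) count=1: revealed 1 new [(1,5)] -> total=1
Click 2 (5,0) count=0: revealed 21 new [(1,1) (1,2) (1,3) (1,4) (2,1) (2,2) (2,3) (2,4) (3,0) (3,1) (3,2) (3,3) (3,4) (4,0) (4,1) (4,2) (4,3) (5,0) (5,1) (5,2) (5,3)] -> total=22
Click 3 (4,0) count=0: revealed 0 new [(none)] -> total=22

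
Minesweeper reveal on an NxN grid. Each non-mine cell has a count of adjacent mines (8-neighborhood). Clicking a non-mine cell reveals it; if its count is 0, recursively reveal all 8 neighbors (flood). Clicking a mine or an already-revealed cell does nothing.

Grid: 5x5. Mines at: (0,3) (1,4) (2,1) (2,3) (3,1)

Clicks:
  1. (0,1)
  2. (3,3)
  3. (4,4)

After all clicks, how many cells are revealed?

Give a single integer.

Click 1 (0,1) count=0: revealed 6 new [(0,0) (0,1) (0,2) (1,0) (1,1) (1,2)] -> total=6
Click 2 (3,3) count=1: revealed 1 new [(3,3)] -> total=7
Click 3 (4,4) count=0: revealed 5 new [(3,2) (3,4) (4,2) (4,3) (4,4)] -> total=12

Answer: 12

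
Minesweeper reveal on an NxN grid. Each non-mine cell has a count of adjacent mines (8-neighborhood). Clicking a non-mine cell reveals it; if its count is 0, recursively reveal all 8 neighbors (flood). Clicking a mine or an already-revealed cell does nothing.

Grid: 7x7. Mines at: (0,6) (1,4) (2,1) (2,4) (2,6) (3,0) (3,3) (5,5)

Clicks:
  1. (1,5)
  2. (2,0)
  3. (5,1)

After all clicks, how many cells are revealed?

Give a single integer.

Click 1 (1,5) count=4: revealed 1 new [(1,5)] -> total=1
Click 2 (2,0) count=2: revealed 1 new [(2,0)] -> total=2
Click 3 (5,1) count=0: revealed 15 new [(4,0) (4,1) (4,2) (4,3) (4,4) (5,0) (5,1) (5,2) (5,3) (5,4) (6,0) (6,1) (6,2) (6,3) (6,4)] -> total=17

Answer: 17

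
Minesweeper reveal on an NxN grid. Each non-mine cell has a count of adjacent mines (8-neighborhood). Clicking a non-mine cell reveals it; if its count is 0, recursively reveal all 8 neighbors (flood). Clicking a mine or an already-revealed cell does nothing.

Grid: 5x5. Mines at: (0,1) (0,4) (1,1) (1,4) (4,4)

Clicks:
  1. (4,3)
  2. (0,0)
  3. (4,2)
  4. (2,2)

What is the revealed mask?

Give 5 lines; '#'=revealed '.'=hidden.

Click 1 (4,3) count=1: revealed 1 new [(4,3)] -> total=1
Click 2 (0,0) count=2: revealed 1 new [(0,0)] -> total=2
Click 3 (4,2) count=0: revealed 11 new [(2,0) (2,1) (2,2) (2,3) (3,0) (3,1) (3,2) (3,3) (4,0) (4,1) (4,2)] -> total=13
Click 4 (2,2) count=1: revealed 0 new [(none)] -> total=13

Answer: #....
.....
####.
####.
####.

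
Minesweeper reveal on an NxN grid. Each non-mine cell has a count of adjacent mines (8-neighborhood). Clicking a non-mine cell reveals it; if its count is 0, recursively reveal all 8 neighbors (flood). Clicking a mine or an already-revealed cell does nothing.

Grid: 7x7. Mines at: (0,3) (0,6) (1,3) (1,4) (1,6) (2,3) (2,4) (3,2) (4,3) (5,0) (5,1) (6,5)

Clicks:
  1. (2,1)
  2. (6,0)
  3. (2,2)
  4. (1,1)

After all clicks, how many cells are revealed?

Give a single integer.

Answer: 14

Derivation:
Click 1 (2,1) count=1: revealed 1 new [(2,1)] -> total=1
Click 2 (6,0) count=2: revealed 1 new [(6,0)] -> total=2
Click 3 (2,2) count=3: revealed 1 new [(2,2)] -> total=3
Click 4 (1,1) count=0: revealed 11 new [(0,0) (0,1) (0,2) (1,0) (1,1) (1,2) (2,0) (3,0) (3,1) (4,0) (4,1)] -> total=14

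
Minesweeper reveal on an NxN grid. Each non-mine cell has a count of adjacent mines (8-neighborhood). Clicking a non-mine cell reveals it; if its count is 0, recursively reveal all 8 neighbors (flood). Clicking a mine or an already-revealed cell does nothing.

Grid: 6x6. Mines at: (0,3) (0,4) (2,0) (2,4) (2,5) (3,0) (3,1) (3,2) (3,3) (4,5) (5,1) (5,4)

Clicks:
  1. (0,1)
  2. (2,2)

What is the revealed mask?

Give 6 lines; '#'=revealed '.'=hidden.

Answer: ###...
###...
..#...
......
......
......

Derivation:
Click 1 (0,1) count=0: revealed 6 new [(0,0) (0,1) (0,2) (1,0) (1,1) (1,2)] -> total=6
Click 2 (2,2) count=3: revealed 1 new [(2,2)] -> total=7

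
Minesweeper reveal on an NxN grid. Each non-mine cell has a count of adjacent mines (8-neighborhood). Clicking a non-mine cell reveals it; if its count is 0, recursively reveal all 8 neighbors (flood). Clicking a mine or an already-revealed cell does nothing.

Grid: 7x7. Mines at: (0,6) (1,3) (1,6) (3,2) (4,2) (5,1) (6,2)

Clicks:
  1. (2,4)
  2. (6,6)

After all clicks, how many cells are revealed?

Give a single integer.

Click 1 (2,4) count=1: revealed 1 new [(2,4)] -> total=1
Click 2 (6,6) count=0: revealed 19 new [(2,3) (2,5) (2,6) (3,3) (3,4) (3,5) (3,6) (4,3) (4,4) (4,5) (4,6) (5,3) (5,4) (5,5) (5,6) (6,3) (6,4) (6,5) (6,6)] -> total=20

Answer: 20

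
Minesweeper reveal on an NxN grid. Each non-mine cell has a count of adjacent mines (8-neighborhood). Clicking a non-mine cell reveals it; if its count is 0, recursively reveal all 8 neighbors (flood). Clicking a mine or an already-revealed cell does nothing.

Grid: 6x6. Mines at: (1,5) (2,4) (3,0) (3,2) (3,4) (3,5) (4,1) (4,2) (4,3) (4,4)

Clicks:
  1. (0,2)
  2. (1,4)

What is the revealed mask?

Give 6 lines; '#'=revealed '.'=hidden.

Answer: #####.
#####.
####..
......
......
......

Derivation:
Click 1 (0,2) count=0: revealed 14 new [(0,0) (0,1) (0,2) (0,3) (0,4) (1,0) (1,1) (1,2) (1,3) (1,4) (2,0) (2,1) (2,2) (2,3)] -> total=14
Click 2 (1,4) count=2: revealed 0 new [(none)] -> total=14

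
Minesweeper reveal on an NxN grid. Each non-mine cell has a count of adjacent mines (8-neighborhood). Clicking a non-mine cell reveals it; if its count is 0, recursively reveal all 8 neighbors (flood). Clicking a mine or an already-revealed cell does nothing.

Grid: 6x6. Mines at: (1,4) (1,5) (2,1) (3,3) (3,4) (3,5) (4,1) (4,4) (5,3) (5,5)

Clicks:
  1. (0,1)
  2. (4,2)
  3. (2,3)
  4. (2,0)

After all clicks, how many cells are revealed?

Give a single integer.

Click 1 (0,1) count=0: revealed 8 new [(0,0) (0,1) (0,2) (0,3) (1,0) (1,1) (1,2) (1,3)] -> total=8
Click 2 (4,2) count=3: revealed 1 new [(4,2)] -> total=9
Click 3 (2,3) count=3: revealed 1 new [(2,3)] -> total=10
Click 4 (2,0) count=1: revealed 1 new [(2,0)] -> total=11

Answer: 11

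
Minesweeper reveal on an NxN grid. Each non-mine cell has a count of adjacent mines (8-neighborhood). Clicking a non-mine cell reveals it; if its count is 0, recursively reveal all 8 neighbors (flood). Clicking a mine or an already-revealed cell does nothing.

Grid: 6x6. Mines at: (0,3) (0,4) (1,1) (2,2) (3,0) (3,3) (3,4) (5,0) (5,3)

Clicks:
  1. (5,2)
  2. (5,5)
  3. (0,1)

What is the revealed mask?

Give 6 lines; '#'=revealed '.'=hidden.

Answer: .#....
......
......
......
....##
..#.##

Derivation:
Click 1 (5,2) count=1: revealed 1 new [(5,2)] -> total=1
Click 2 (5,5) count=0: revealed 4 new [(4,4) (4,5) (5,4) (5,5)] -> total=5
Click 3 (0,1) count=1: revealed 1 new [(0,1)] -> total=6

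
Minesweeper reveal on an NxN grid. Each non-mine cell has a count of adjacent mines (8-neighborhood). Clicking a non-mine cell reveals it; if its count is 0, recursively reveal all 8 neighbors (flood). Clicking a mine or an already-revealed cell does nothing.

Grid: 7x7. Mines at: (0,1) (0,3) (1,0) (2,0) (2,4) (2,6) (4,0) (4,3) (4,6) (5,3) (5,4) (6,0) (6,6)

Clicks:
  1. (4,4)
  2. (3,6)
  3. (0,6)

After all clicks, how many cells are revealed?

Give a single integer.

Answer: 8

Derivation:
Click 1 (4,4) count=3: revealed 1 new [(4,4)] -> total=1
Click 2 (3,6) count=2: revealed 1 new [(3,6)] -> total=2
Click 3 (0,6) count=0: revealed 6 new [(0,4) (0,5) (0,6) (1,4) (1,5) (1,6)] -> total=8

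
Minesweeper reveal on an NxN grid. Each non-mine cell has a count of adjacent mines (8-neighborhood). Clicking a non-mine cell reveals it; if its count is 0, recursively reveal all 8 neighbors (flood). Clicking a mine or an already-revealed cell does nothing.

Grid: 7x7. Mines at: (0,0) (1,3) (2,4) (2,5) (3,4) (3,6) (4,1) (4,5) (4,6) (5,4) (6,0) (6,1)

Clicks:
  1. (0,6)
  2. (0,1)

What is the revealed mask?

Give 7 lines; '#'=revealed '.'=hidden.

Click 1 (0,6) count=0: revealed 6 new [(0,4) (0,5) (0,6) (1,4) (1,5) (1,6)] -> total=6
Click 2 (0,1) count=1: revealed 1 new [(0,1)] -> total=7

Answer: .#..###
....###
.......
.......
.......
.......
.......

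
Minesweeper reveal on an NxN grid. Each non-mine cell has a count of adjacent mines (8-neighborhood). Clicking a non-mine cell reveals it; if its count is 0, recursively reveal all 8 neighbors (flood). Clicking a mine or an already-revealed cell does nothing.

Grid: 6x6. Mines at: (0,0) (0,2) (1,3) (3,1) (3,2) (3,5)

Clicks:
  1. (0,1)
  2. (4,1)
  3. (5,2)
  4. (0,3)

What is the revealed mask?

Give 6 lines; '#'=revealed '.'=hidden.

Answer: .#.#..
......
......
......
######
######

Derivation:
Click 1 (0,1) count=2: revealed 1 new [(0,1)] -> total=1
Click 2 (4,1) count=2: revealed 1 new [(4,1)] -> total=2
Click 3 (5,2) count=0: revealed 11 new [(4,0) (4,2) (4,3) (4,4) (4,5) (5,0) (5,1) (5,2) (5,3) (5,4) (5,5)] -> total=13
Click 4 (0,3) count=2: revealed 1 new [(0,3)] -> total=14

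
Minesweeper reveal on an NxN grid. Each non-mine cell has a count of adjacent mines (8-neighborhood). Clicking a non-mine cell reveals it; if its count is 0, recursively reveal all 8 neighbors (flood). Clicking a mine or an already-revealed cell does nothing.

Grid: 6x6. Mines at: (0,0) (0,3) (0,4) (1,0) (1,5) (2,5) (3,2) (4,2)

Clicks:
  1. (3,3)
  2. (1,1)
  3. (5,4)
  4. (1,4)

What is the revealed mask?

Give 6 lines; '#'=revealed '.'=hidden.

Answer: ......
.#..#.
......
...###
...###
...###

Derivation:
Click 1 (3,3) count=2: revealed 1 new [(3,3)] -> total=1
Click 2 (1,1) count=2: revealed 1 new [(1,1)] -> total=2
Click 3 (5,4) count=0: revealed 8 new [(3,4) (3,5) (4,3) (4,4) (4,5) (5,3) (5,4) (5,5)] -> total=10
Click 4 (1,4) count=4: revealed 1 new [(1,4)] -> total=11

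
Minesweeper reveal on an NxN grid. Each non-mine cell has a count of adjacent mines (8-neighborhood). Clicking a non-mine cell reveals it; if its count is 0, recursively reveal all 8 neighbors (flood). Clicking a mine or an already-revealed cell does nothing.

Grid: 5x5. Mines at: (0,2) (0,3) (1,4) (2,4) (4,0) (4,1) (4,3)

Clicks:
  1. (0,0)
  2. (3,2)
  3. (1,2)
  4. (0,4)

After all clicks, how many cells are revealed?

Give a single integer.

Click 1 (0,0) count=0: revealed 14 new [(0,0) (0,1) (1,0) (1,1) (1,2) (1,3) (2,0) (2,1) (2,2) (2,3) (3,0) (3,1) (3,2) (3,3)] -> total=14
Click 2 (3,2) count=2: revealed 0 new [(none)] -> total=14
Click 3 (1,2) count=2: revealed 0 new [(none)] -> total=14
Click 4 (0,4) count=2: revealed 1 new [(0,4)] -> total=15

Answer: 15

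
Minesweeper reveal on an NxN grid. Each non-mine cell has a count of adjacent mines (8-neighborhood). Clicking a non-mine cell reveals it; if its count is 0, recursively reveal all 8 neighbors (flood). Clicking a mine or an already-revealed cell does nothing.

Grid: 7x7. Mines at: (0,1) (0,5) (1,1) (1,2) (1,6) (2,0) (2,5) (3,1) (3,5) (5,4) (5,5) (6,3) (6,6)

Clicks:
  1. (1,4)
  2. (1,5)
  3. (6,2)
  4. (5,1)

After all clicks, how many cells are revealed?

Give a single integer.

Answer: 11

Derivation:
Click 1 (1,4) count=2: revealed 1 new [(1,4)] -> total=1
Click 2 (1,5) count=3: revealed 1 new [(1,5)] -> total=2
Click 3 (6,2) count=1: revealed 1 new [(6,2)] -> total=3
Click 4 (5,1) count=0: revealed 8 new [(4,0) (4,1) (4,2) (5,0) (5,1) (5,2) (6,0) (6,1)] -> total=11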